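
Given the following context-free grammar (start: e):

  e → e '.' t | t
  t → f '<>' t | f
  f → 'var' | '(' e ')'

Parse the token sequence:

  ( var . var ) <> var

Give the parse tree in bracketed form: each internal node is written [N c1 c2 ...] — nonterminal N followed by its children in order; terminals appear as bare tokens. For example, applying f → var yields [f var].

[e [t [f ( [e [e [t [f var]]] . [t [f var]]] )] <> [t [f var]]]]

e
t
f <> t
( e ) <> t
( e . t ) <> t
( t . t ) <> t
( f . t ) <> t
( var . t ) <> t
( var . f ) <> t
( var . var ) <> t
( var . var ) <> f
( var . var ) <> var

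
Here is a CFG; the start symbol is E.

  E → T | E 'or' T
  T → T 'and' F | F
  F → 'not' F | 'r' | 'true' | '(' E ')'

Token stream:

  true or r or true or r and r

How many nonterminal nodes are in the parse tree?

14

[E [E [E [E [T [F true]]] or [T [F r]]] or [T [F true]]] or [T [T [F r]] and [F r]]]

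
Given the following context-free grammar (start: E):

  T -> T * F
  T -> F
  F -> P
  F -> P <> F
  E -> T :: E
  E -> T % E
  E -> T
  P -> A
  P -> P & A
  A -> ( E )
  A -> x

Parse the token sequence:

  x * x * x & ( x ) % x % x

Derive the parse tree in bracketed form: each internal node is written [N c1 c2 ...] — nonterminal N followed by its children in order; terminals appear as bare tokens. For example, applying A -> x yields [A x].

[E [T [T [T [F [P [A x]]]] * [F [P [A x]]]] * [F [P [P [A x]] & [A ( [E [T [F [P [A x]]]]] )]]]] % [E [T [F [P [A x]]]] % [E [T [F [P [A x]]]]]]]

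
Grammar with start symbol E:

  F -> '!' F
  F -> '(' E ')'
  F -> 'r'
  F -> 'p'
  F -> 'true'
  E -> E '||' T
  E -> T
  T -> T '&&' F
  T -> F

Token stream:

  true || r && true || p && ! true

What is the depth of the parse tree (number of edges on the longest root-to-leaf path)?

5

[E [E [E [T [F true]]] || [T [T [F r]] && [F true]]] || [T [T [F p]] && [F ! [F true]]]]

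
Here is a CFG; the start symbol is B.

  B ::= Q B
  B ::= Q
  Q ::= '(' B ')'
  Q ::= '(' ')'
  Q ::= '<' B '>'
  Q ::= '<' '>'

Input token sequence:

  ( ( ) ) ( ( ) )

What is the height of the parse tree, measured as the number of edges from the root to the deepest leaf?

[B [Q ( [B [Q ( )]] )] [B [Q ( [B [Q ( )]] )]]]

5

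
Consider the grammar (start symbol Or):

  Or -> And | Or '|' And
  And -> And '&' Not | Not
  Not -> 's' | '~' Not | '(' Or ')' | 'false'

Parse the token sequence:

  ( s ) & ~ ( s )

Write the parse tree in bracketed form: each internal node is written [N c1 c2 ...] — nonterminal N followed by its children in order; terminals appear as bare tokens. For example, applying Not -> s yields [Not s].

[Or [And [And [Not ( [Or [And [Not s]]] )]] & [Not ~ [Not ( [Or [And [Not s]]] )]]]]

Or
And
And & Not
Not & Not
( Or ) & Not
( And ) & Not
( Not ) & Not
( s ) & Not
( s ) & ~ Not
( s ) & ~ ( Or )
( s ) & ~ ( And )
( s ) & ~ ( Not )
( s ) & ~ ( s )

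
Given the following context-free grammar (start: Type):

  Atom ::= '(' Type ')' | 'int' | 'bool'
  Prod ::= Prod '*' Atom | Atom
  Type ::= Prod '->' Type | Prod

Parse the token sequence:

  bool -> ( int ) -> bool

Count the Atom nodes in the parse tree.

4

[Type [Prod [Atom bool]] -> [Type [Prod [Atom ( [Type [Prod [Atom int]]] )]] -> [Type [Prod [Atom bool]]]]]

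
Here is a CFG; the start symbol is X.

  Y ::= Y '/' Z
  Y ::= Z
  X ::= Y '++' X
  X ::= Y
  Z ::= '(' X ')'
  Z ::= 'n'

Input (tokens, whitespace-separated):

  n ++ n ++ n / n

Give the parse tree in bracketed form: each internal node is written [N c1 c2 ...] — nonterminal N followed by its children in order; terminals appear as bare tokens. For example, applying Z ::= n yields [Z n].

X
Y ++ X
Z ++ X
n ++ X
n ++ Y ++ X
n ++ Z ++ X
n ++ n ++ X
n ++ n ++ Y
n ++ n ++ Y / Z
n ++ n ++ Z / Z
n ++ n ++ n / Z
n ++ n ++ n / n

[X [Y [Z n]] ++ [X [Y [Z n]] ++ [X [Y [Y [Z n]] / [Z n]]]]]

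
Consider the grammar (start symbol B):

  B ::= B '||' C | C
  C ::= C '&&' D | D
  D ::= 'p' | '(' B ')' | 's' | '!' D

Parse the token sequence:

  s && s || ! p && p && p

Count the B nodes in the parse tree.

2

[B [B [C [C [D s]] && [D s]]] || [C [C [C [D ! [D p]]] && [D p]] && [D p]]]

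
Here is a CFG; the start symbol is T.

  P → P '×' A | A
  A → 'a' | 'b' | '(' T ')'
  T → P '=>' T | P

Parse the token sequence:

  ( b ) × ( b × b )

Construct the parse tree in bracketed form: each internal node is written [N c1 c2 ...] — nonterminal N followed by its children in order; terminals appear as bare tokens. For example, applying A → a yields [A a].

T
P
P × A
A × A
( T ) × A
( P ) × A
( A ) × A
( b ) × A
( b ) × ( T )
( b ) × ( P )
( b ) × ( P × A )
( b ) × ( A × A )
( b ) × ( b × A )
( b ) × ( b × b )

[T [P [P [A ( [T [P [A b]]] )]] × [A ( [T [P [P [A b]] × [A b]]] )]]]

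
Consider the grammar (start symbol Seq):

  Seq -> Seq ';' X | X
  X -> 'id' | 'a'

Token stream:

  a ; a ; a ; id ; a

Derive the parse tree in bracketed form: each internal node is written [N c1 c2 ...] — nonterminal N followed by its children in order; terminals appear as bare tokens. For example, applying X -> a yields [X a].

[Seq [Seq [Seq [Seq [Seq [X a]] ; [X a]] ; [X a]] ; [X id]] ; [X a]]

Seq
Seq ; X
Seq ; X ; X
Seq ; X ; X ; X
Seq ; X ; X ; X ; X
X ; X ; X ; X ; X
a ; X ; X ; X ; X
a ; a ; X ; X ; X
a ; a ; a ; X ; X
a ; a ; a ; id ; X
a ; a ; a ; id ; a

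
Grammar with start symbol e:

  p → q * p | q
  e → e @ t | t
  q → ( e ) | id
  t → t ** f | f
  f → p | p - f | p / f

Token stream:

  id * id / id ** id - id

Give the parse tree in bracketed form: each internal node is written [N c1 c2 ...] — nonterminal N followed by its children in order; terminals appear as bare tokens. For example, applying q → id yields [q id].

e
t
t ** f
f ** f
p / f ** f
q * p / f ** f
id * p / f ** f
id * q / f ** f
id * id / f ** f
id * id / p ** f
id * id / q ** f
id * id / id ** f
id * id / id ** p - f
id * id / id ** q - f
id * id / id ** id - f
id * id / id ** id - p
id * id / id ** id - q
id * id / id ** id - id

[e [t [t [f [p [q id] * [p [q id]]] / [f [p [q id]]]]] ** [f [p [q id]] - [f [p [q id]]]]]]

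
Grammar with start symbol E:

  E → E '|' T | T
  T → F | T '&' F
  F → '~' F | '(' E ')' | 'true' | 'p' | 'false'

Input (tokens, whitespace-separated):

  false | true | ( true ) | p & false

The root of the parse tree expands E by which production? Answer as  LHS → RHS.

E → E '|' T

[E [E [E [E [T [F false]]] | [T [F true]]] | [T [F ( [E [T [F true]]] )]]] | [T [T [F p]] & [F false]]]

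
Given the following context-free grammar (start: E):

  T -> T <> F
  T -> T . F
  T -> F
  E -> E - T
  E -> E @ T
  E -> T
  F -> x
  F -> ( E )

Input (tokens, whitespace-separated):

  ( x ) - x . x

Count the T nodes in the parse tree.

4

[E [E [T [F ( [E [T [F x]]] )]]] - [T [T [F x]] . [F x]]]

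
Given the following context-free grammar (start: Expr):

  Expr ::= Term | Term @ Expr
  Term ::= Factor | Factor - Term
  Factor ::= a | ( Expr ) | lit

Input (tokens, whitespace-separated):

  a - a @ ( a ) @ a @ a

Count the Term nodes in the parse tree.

[Expr [Term [Factor a] - [Term [Factor a]]] @ [Expr [Term [Factor ( [Expr [Term [Factor a]]] )]] @ [Expr [Term [Factor a]] @ [Expr [Term [Factor a]]]]]]

6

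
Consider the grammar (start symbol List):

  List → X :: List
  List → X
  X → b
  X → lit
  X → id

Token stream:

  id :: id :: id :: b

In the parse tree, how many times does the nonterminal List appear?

[List [X id] :: [List [X id] :: [List [X id] :: [List [X b]]]]]

4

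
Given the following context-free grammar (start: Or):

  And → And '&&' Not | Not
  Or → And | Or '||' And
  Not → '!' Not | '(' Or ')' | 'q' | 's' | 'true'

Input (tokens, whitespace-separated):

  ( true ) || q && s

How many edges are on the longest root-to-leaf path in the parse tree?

[Or [Or [And [Not ( [Or [And [Not true]]] )]]] || [And [And [Not q]] && [Not s]]]

7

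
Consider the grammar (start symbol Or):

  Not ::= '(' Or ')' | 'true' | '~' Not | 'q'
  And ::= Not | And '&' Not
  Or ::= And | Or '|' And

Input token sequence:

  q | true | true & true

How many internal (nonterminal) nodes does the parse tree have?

[Or [Or [Or [And [Not q]]] | [And [Not true]]] | [And [And [Not true]] & [Not true]]]

11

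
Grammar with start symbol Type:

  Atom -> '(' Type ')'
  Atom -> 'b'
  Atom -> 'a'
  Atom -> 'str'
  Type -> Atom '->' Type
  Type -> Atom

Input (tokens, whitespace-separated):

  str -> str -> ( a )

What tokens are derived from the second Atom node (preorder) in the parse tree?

[Type [Atom str] -> [Type [Atom str] -> [Type [Atom ( [Type [Atom a]] )]]]]

str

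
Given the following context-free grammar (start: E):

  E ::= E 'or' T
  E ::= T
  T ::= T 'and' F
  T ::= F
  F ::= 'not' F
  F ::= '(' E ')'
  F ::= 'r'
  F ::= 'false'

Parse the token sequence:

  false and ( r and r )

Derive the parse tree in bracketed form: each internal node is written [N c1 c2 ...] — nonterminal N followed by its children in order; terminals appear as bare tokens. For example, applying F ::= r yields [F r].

E
T
T and F
F and F
false and F
false and ( E )
false and ( T )
false and ( T and F )
false and ( F and F )
false and ( r and F )
false and ( r and r )

[E [T [T [F false]] and [F ( [E [T [T [F r]] and [F r]]] )]]]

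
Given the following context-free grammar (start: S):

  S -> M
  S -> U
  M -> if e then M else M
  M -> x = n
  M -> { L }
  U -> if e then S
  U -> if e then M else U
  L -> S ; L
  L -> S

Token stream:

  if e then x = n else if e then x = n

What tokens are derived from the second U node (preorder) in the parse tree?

if e then x = n

[S [U if e then [M x = n] else [U if e then [S [M x = n]]]]]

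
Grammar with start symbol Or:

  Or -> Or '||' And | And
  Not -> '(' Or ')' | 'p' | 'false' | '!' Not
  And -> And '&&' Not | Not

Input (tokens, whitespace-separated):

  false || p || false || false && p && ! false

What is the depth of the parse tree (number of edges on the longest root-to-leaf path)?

[Or [Or [Or [Or [And [Not false]]] || [And [Not p]]] || [And [Not false]]] || [And [And [And [Not false]] && [Not p]] && [Not ! [Not false]]]]

6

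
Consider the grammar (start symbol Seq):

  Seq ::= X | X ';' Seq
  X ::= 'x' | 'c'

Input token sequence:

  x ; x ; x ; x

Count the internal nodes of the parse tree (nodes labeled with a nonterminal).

8

[Seq [X x] ; [Seq [X x] ; [Seq [X x] ; [Seq [X x]]]]]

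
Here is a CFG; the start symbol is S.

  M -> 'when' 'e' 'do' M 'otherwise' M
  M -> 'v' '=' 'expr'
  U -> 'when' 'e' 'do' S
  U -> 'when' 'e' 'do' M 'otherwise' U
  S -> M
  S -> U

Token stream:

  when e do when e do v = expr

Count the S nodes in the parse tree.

3

[S [U when e do [S [U when e do [S [M v = expr]]]]]]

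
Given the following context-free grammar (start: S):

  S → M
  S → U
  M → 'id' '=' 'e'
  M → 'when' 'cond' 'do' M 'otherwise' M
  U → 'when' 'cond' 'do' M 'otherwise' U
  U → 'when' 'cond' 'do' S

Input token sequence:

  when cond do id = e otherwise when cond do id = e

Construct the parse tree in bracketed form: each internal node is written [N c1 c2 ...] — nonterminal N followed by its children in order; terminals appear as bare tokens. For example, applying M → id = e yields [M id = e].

S
U
when cond do M otherwise U
when cond do id = e otherwise U
when cond do id = e otherwise when cond do S
when cond do id = e otherwise when cond do M
when cond do id = e otherwise when cond do id = e

[S [U when cond do [M id = e] otherwise [U when cond do [S [M id = e]]]]]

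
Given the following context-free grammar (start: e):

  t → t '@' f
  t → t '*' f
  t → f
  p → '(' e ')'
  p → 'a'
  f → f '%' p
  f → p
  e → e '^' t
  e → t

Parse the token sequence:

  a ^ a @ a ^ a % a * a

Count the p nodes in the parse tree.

6

[e [e [e [t [f [p a]]]] ^ [t [t [f [p a]]] @ [f [p a]]]] ^ [t [t [f [f [p a]] % [p a]]] * [f [p a]]]]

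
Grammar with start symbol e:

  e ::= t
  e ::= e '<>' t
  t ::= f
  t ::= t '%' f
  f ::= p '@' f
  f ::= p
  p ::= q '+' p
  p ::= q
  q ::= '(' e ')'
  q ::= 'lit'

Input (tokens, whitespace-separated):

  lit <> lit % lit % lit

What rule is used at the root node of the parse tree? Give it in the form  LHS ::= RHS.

[e [e [t [f [p [q lit]]]]] <> [t [t [t [f [p [q lit]]]] % [f [p [q lit]]]] % [f [p [q lit]]]]]

e ::= e '<>' t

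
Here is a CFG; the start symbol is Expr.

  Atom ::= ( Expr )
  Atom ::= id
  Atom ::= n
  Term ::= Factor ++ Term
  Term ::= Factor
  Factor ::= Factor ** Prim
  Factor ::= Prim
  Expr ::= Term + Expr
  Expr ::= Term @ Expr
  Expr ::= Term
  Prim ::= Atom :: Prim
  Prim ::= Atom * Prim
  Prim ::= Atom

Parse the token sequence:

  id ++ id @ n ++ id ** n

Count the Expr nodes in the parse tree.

[Expr [Term [Factor [Prim [Atom id]]] ++ [Term [Factor [Prim [Atom id]]]]] @ [Expr [Term [Factor [Prim [Atom n]]] ++ [Term [Factor [Factor [Prim [Atom id]]] ** [Prim [Atom n]]]]]]]

2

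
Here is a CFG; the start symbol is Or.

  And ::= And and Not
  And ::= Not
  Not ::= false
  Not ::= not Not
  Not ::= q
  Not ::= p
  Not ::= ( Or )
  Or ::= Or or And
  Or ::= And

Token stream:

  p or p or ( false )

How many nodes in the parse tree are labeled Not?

4

[Or [Or [Or [And [Not p]]] or [And [Not p]]] or [And [Not ( [Or [And [Not false]]] )]]]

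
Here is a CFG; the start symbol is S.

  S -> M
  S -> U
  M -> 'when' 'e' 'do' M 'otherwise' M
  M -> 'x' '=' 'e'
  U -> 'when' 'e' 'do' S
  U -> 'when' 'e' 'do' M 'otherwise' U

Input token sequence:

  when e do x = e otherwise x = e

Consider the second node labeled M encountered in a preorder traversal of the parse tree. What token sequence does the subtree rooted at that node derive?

x = e

[S [M when e do [M x = e] otherwise [M x = e]]]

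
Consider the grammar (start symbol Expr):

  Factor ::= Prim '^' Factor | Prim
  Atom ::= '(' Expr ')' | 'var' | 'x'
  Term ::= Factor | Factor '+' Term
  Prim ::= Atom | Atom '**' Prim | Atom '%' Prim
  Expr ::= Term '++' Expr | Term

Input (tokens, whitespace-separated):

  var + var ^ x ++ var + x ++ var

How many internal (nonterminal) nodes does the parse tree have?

[Expr [Term [Factor [Prim [Atom var]]] + [Term [Factor [Prim [Atom var]] ^ [Factor [Prim [Atom x]]]]]] ++ [Expr [Term [Factor [Prim [Atom var]]] + [Term [Factor [Prim [Atom x]]]]] ++ [Expr [Term [Factor [Prim [Atom var]]]]]]]

26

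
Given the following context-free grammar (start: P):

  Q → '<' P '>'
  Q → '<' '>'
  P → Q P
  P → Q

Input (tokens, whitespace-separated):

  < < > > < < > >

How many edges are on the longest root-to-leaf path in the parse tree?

5

[P [Q < [P [Q < >]] >] [P [Q < [P [Q < >]] >]]]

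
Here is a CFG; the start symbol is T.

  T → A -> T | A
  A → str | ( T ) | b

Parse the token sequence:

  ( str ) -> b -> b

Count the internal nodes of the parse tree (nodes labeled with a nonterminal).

[T [A ( [T [A str]] )] -> [T [A b] -> [T [A b]]]]

8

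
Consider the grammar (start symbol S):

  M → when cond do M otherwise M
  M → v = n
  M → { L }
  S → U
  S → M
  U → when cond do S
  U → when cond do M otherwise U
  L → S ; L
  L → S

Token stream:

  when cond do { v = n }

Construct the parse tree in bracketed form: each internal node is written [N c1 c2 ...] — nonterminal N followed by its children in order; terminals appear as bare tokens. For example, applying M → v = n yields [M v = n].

S
U
when cond do S
when cond do M
when cond do { L }
when cond do { S }
when cond do { M }
when cond do { v = n }

[S [U when cond do [S [M { [L [S [M v = n]]] }]]]]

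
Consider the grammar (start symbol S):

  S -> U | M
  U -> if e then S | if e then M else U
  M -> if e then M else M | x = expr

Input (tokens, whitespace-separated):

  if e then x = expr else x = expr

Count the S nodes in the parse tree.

1

[S [M if e then [M x = expr] else [M x = expr]]]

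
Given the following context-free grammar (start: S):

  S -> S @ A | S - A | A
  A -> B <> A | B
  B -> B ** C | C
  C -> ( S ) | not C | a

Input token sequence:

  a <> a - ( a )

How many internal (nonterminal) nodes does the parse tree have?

15

[S [S [A [B [C a]] <> [A [B [C a]]]]] - [A [B [C ( [S [A [B [C a]]]] )]]]]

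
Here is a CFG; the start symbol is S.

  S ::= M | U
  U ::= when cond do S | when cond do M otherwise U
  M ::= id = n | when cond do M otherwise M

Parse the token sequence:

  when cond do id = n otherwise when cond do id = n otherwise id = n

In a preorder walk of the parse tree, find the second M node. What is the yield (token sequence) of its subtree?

[S [M when cond do [M id = n] otherwise [M when cond do [M id = n] otherwise [M id = n]]]]

id = n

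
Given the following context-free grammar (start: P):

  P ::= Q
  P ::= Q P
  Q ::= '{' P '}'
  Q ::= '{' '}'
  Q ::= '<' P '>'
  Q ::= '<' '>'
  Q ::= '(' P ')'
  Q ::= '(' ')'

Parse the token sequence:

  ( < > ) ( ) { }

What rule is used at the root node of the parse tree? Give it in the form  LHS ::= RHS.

P ::= Q P

[P [Q ( [P [Q < >]] )] [P [Q ( )] [P [Q { }]]]]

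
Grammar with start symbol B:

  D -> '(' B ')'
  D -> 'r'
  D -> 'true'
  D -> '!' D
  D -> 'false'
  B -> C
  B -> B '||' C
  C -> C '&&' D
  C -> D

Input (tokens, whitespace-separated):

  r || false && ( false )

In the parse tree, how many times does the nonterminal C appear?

4

[B [B [C [D r]]] || [C [C [D false]] && [D ( [B [C [D false]]] )]]]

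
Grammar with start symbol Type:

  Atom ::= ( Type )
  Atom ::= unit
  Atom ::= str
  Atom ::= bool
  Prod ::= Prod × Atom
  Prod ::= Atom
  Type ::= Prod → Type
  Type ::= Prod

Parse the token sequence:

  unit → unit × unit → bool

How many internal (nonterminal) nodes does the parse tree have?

[Type [Prod [Atom unit]] → [Type [Prod [Prod [Atom unit]] × [Atom unit]] → [Type [Prod [Atom bool]]]]]

11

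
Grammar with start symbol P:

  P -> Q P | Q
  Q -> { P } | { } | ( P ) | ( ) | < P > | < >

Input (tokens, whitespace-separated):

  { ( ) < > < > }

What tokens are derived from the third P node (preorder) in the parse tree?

[P [Q { [P [Q ( )] [P [Q < >] [P [Q < >]]]] }]]

< > < >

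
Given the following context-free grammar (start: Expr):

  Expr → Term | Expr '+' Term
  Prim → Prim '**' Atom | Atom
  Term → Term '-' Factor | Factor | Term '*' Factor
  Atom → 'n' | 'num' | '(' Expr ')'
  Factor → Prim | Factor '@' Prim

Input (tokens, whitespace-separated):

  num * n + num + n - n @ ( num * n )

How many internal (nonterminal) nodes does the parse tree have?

35

[Expr [Expr [Expr [Term [Term [Factor [Prim [Atom num]]]] * [Factor [Prim [Atom n]]]]] + [Term [Factor [Prim [Atom num]]]]] + [Term [Term [Factor [Prim [Atom n]]]] - [Factor [Factor [Prim [Atom n]]] @ [Prim [Atom ( [Expr [Term [Term [Factor [Prim [Atom num]]]] * [Factor [Prim [Atom n]]]]] )]]]]]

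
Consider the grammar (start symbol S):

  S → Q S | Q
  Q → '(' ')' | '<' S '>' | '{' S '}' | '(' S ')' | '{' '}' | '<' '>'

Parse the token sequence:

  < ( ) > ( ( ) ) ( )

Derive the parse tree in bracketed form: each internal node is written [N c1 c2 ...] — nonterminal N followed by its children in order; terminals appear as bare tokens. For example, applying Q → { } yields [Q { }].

[S [Q < [S [Q ( )]] >] [S [Q ( [S [Q ( )]] )] [S [Q ( )]]]]

S
Q S
< S > S
< Q > S
< ( ) > S
< ( ) > Q S
< ( ) > ( S ) S
< ( ) > ( Q ) S
< ( ) > ( ( ) ) S
< ( ) > ( ( ) ) Q
< ( ) > ( ( ) ) ( )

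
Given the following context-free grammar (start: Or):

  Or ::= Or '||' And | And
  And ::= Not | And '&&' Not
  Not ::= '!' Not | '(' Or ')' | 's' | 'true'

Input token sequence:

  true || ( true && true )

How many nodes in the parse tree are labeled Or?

[Or [Or [And [Not true]]] || [And [Not ( [Or [And [And [Not true]] && [Not true]]] )]]]

3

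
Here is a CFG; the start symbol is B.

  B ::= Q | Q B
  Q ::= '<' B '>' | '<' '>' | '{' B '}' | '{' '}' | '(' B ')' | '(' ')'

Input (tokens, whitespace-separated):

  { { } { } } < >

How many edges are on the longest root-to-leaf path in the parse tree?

[B [Q { [B [Q { }] [B [Q { }]]] }] [B [Q < >]]]

5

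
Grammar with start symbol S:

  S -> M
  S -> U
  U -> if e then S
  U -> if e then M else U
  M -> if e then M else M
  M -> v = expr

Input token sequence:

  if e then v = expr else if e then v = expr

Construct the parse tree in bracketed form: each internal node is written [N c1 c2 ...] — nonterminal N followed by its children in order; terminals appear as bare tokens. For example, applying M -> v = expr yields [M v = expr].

S
U
if e then M else U
if e then v = expr else U
if e then v = expr else if e then S
if e then v = expr else if e then M
if e then v = expr else if e then v = expr

[S [U if e then [M v = expr] else [U if e then [S [M v = expr]]]]]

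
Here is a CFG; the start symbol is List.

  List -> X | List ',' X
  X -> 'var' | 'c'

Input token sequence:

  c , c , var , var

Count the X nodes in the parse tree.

4

[List [List [List [List [X c]] , [X c]] , [X var]] , [X var]]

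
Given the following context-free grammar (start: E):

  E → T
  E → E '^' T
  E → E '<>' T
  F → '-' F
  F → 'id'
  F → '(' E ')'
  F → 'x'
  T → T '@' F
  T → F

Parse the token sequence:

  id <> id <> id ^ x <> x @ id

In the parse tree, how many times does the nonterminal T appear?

[E [E [E [E [E [T [F id]]] <> [T [F id]]] <> [T [F id]]] ^ [T [F x]]] <> [T [T [F x]] @ [F id]]]

6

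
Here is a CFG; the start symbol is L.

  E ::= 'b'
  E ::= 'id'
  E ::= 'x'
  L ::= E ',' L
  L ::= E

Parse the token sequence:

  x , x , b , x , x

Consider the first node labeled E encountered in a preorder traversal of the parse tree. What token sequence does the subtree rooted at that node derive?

[L [E x] , [L [E x] , [L [E b] , [L [E x] , [L [E x]]]]]]

x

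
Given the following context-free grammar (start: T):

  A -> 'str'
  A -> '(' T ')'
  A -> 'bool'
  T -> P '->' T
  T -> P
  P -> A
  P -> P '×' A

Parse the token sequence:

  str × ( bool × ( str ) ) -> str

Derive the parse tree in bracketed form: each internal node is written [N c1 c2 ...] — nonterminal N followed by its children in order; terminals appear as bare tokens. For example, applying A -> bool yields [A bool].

T
P -> T
P × A -> T
A × A -> T
str × A -> T
str × ( T ) -> T
str × ( P ) -> T
str × ( P × A ) -> T
str × ( A × A ) -> T
str × ( bool × A ) -> T
str × ( bool × ( T ) ) -> T
str × ( bool × ( P ) ) -> T
str × ( bool × ( A ) ) -> T
str × ( bool × ( str ) ) -> T
str × ( bool × ( str ) ) -> P
str × ( bool × ( str ) ) -> A
str × ( bool × ( str ) ) -> str

[T [P [P [A str]] × [A ( [T [P [P [A bool]] × [A ( [T [P [A str]]] )]]] )]] -> [T [P [A str]]]]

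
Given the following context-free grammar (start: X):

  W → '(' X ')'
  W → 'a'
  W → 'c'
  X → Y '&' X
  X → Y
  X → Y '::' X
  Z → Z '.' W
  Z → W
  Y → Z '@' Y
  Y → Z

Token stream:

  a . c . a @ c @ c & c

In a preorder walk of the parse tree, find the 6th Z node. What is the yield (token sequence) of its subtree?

c

[X [Y [Z [Z [Z [W a]] . [W c]] . [W a]] @ [Y [Z [W c]] @ [Y [Z [W c]]]]] & [X [Y [Z [W c]]]]]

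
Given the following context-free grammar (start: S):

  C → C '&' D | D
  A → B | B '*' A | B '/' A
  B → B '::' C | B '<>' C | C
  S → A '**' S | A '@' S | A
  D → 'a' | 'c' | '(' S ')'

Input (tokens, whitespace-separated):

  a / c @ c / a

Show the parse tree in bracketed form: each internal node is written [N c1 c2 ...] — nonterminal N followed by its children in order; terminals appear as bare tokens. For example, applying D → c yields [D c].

S
A @ S
B / A @ S
C / A @ S
D / A @ S
a / A @ S
a / B @ S
a / C @ S
a / D @ S
a / c @ S
a / c @ A
a / c @ B / A
a / c @ C / A
a / c @ D / A
a / c @ c / A
a / c @ c / B
a / c @ c / C
a / c @ c / D
a / c @ c / a

[S [A [B [C [D a]]] / [A [B [C [D c]]]]] @ [S [A [B [C [D c]]] / [A [B [C [D a]]]]]]]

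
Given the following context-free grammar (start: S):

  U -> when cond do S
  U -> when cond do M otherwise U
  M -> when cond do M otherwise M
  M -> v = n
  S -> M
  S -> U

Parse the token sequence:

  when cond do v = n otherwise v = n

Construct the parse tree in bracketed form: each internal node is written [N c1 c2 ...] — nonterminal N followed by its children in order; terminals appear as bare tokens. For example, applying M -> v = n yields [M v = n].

S
M
when cond do M otherwise M
when cond do v = n otherwise M
when cond do v = n otherwise v = n

[S [M when cond do [M v = n] otherwise [M v = n]]]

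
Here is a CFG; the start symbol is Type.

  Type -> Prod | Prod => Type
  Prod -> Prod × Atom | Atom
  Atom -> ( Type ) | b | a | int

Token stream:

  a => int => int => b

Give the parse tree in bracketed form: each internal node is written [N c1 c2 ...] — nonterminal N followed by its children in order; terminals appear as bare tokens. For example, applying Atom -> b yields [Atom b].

[Type [Prod [Atom a]] => [Type [Prod [Atom int]] => [Type [Prod [Atom int]] => [Type [Prod [Atom b]]]]]]

Type
Prod => Type
Atom => Type
a => Type
a => Prod => Type
a => Atom => Type
a => int => Type
a => int => Prod => Type
a => int => Atom => Type
a => int => int => Type
a => int => int => Prod
a => int => int => Atom
a => int => int => b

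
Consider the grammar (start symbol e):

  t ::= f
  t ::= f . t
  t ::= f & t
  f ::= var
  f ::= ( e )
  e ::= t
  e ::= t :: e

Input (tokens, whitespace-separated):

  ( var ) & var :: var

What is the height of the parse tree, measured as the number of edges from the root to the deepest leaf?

6

[e [t [f ( [e [t [f var]]] )] & [t [f var]]] :: [e [t [f var]]]]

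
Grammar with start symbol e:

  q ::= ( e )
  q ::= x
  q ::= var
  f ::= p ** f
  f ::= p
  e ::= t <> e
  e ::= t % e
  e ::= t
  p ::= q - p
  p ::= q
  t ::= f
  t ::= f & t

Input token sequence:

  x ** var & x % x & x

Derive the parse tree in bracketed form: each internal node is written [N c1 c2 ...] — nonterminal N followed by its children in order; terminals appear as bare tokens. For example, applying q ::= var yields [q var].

e
t % e
f & t % e
p ** f & t % e
q ** f & t % e
x ** f & t % e
x ** p & t % e
x ** q & t % e
x ** var & t % e
x ** var & f % e
x ** var & p % e
x ** var & q % e
x ** var & x % e
x ** var & x % t
x ** var & x % f & t
x ** var & x % p & t
x ** var & x % q & t
x ** var & x % x & t
x ** var & x % x & f
x ** var & x % x & p
x ** var & x % x & q
x ** var & x % x & x

[e [t [f [p [q x]] ** [f [p [q var]]]] & [t [f [p [q x]]]]] % [e [t [f [p [q x]]] & [t [f [p [q x]]]]]]]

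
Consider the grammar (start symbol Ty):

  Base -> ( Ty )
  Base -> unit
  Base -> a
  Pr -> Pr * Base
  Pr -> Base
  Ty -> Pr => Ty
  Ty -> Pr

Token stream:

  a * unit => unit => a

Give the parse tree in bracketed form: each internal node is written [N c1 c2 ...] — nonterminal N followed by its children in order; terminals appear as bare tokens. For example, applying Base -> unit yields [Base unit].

[Ty [Pr [Pr [Base a]] * [Base unit]] => [Ty [Pr [Base unit]] => [Ty [Pr [Base a]]]]]

Ty
Pr => Ty
Pr * Base => Ty
Base * Base => Ty
a * Base => Ty
a * unit => Ty
a * unit => Pr => Ty
a * unit => Base => Ty
a * unit => unit => Ty
a * unit => unit => Pr
a * unit => unit => Base
a * unit => unit => a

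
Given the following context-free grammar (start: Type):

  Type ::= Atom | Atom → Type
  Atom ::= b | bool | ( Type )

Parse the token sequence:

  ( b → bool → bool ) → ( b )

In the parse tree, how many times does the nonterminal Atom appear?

6

[Type [Atom ( [Type [Atom b] → [Type [Atom bool] → [Type [Atom bool]]]] )] → [Type [Atom ( [Type [Atom b]] )]]]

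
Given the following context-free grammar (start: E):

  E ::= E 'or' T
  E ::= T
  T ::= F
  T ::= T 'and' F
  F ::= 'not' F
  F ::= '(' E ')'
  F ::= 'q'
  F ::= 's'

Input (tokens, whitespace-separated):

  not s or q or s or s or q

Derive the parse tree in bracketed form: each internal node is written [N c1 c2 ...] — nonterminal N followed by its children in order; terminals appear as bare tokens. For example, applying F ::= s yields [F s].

[E [E [E [E [E [T [F not [F s]]]] or [T [F q]]] or [T [F s]]] or [T [F s]]] or [T [F q]]]

E
E or T
E or T or T
E or T or T or T
E or T or T or T or T
T or T or T or T or T
F or T or T or T or T
not F or T or T or T or T
not s or T or T or T or T
not s or F or T or T or T
not s or q or T or T or T
not s or q or F or T or T
not s or q or s or T or T
not s or q or s or F or T
not s or q or s or s or T
not s or q or s or s or F
not s or q or s or s or q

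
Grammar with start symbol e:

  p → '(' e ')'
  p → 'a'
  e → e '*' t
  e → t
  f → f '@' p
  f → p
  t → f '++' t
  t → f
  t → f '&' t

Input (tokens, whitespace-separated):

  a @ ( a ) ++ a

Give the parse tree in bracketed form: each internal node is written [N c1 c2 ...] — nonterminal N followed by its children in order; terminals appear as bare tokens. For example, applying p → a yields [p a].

[e [t [f [f [p a]] @ [p ( [e [t [f [p a]]]] )]] ++ [t [f [p a]]]]]

e
t
f ++ t
f @ p ++ t
p @ p ++ t
a @ p ++ t
a @ ( e ) ++ t
a @ ( t ) ++ t
a @ ( f ) ++ t
a @ ( p ) ++ t
a @ ( a ) ++ t
a @ ( a ) ++ f
a @ ( a ) ++ p
a @ ( a ) ++ a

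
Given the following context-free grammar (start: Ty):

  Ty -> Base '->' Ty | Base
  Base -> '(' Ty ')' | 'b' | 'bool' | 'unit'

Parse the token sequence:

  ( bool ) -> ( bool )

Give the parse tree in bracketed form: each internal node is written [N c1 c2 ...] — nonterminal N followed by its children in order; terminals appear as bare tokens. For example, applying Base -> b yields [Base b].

Ty
Base -> Ty
( Ty ) -> Ty
( Base ) -> Ty
( bool ) -> Ty
( bool ) -> Base
( bool ) -> ( Ty )
( bool ) -> ( Base )
( bool ) -> ( bool )

[Ty [Base ( [Ty [Base bool]] )] -> [Ty [Base ( [Ty [Base bool]] )]]]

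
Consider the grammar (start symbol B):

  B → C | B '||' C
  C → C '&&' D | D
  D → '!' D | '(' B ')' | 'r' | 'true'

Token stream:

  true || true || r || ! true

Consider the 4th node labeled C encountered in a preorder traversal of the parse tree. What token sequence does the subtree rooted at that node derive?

! true

[B [B [B [B [C [D true]]] || [C [D true]]] || [C [D r]]] || [C [D ! [D true]]]]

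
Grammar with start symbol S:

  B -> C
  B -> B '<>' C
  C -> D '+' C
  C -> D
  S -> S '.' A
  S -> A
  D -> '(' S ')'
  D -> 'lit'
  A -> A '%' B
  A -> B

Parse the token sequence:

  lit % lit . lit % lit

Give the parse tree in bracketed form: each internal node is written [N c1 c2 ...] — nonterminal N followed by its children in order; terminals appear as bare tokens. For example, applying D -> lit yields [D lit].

[S [S [A [A [B [C [D lit]]]] % [B [C [D lit]]]]] . [A [A [B [C [D lit]]]] % [B [C [D lit]]]]]

S
S . A
A . A
A % B . A
B % B . A
C % B . A
D % B . A
lit % B . A
lit % C . A
lit % D . A
lit % lit . A
lit % lit . A % B
lit % lit . B % B
lit % lit . C % B
lit % lit . D % B
lit % lit . lit % B
lit % lit . lit % C
lit % lit . lit % D
lit % lit . lit % lit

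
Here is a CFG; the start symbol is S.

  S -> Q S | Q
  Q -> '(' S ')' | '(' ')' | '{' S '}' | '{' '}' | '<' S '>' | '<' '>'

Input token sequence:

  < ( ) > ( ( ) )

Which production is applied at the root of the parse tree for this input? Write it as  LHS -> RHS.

S -> Q S

[S [Q < [S [Q ( )]] >] [S [Q ( [S [Q ( )]] )]]]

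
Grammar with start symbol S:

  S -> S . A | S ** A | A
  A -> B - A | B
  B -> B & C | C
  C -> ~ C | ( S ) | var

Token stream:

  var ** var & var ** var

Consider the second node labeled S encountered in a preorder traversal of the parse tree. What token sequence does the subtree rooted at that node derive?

var ** var & var

[S [S [S [A [B [C var]]]] ** [A [B [B [C var]] & [C var]]]] ** [A [B [C var]]]]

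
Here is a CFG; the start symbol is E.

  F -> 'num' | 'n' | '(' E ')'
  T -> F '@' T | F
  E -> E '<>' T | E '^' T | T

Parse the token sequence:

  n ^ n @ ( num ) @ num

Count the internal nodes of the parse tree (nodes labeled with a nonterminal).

[E [E [T [F n]]] ^ [T [F n] @ [T [F ( [E [T [F num]]] )] @ [T [F num]]]]]

13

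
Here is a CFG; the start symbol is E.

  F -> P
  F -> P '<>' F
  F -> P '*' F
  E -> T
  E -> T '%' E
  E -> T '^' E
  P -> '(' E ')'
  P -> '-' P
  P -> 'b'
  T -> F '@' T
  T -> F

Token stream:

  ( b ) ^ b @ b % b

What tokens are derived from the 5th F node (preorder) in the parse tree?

[E [T [F [P ( [E [T [F [P b]]]] )]]] ^ [E [T [F [P b]] @ [T [F [P b]]]] % [E [T [F [P b]]]]]]

b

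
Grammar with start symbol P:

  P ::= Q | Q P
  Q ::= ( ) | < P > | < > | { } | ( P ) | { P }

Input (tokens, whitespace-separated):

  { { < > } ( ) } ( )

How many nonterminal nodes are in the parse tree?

10

[P [Q { [P [Q { [P [Q < >]] }] [P [Q ( )]]] }] [P [Q ( )]]]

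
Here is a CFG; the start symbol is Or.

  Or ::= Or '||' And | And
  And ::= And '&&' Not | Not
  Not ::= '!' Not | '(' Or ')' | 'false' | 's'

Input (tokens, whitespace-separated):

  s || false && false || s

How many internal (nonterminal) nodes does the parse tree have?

[Or [Or [Or [And [Not s]]] || [And [And [Not false]] && [Not false]]] || [And [Not s]]]

11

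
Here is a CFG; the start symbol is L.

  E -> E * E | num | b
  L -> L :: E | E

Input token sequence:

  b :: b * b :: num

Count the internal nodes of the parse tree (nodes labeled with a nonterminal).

[L [L [L [E b]] :: [E [E b] * [E b]]] :: [E num]]

8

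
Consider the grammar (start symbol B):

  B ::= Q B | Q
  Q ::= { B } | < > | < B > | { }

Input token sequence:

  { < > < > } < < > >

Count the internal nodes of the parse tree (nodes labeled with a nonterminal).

[B [Q { [B [Q < >] [B [Q < >]]] }] [B [Q < [B [Q < >]] >]]]

10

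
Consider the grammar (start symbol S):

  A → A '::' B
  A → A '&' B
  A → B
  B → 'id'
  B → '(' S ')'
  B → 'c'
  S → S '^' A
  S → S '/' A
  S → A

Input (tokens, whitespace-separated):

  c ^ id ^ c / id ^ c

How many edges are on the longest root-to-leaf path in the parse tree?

7

[S [S [S [S [S [A [B c]]] ^ [A [B id]]] ^ [A [B c]]] / [A [B id]]] ^ [A [B c]]]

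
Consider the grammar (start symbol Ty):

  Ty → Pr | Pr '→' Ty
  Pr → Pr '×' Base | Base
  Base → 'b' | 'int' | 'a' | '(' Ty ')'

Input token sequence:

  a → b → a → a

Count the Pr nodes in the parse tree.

4

[Ty [Pr [Base a]] → [Ty [Pr [Base b]] → [Ty [Pr [Base a]] → [Ty [Pr [Base a]]]]]]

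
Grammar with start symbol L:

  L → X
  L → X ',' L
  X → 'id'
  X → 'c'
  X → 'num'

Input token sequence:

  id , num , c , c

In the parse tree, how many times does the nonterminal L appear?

[L [X id] , [L [X num] , [L [X c] , [L [X c]]]]]

4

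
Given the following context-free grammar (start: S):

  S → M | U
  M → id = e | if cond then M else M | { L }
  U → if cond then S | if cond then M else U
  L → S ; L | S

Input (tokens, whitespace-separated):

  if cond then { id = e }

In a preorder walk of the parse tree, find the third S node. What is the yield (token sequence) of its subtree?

id = e

[S [U if cond then [S [M { [L [S [M id = e]]] }]]]]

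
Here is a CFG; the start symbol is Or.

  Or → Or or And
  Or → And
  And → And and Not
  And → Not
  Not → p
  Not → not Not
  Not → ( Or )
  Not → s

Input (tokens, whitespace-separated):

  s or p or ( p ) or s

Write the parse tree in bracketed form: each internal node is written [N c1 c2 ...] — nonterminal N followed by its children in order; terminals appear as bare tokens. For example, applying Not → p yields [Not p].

Or
Or or And
Or or And or And
Or or And or And or And
And or And or And or And
Not or And or And or And
s or And or And or And
s or Not or And or And
s or p or And or And
s or p or Not or And
s or p or ( Or ) or And
s or p or ( And ) or And
s or p or ( Not ) or And
s or p or ( p ) or And
s or p or ( p ) or Not
s or p or ( p ) or s

[Or [Or [Or [Or [And [Not s]]] or [And [Not p]]] or [And [Not ( [Or [And [Not p]]] )]]] or [And [Not s]]]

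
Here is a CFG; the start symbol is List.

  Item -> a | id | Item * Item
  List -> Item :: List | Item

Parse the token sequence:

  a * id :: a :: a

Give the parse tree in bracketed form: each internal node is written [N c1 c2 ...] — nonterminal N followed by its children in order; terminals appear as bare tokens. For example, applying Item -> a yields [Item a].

List
Item :: List
Item * Item :: List
a * Item :: List
a * id :: List
a * id :: Item :: List
a * id :: a :: List
a * id :: a :: Item
a * id :: a :: a

[List [Item [Item a] * [Item id]] :: [List [Item a] :: [List [Item a]]]]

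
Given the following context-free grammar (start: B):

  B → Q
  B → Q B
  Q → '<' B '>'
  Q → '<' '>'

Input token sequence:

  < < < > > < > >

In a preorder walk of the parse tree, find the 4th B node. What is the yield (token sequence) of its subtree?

< >

[B [Q < [B [Q < [B [Q < >]] >] [B [Q < >]]] >]]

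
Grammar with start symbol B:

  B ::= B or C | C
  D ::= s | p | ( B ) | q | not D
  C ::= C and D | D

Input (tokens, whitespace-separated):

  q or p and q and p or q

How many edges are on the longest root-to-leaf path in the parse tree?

[B [B [B [C [D q]]] or [C [C [C [D p]] and [D q]] and [D p]]] or [C [D q]]]

6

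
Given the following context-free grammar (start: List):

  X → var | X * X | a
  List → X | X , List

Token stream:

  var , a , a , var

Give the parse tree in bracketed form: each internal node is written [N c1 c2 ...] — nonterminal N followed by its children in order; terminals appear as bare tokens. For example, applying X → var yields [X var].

List
X , List
var , List
var , X , List
var , a , List
var , a , X , List
var , a , a , List
var , a , a , X
var , a , a , var

[List [X var] , [List [X a] , [List [X a] , [List [X var]]]]]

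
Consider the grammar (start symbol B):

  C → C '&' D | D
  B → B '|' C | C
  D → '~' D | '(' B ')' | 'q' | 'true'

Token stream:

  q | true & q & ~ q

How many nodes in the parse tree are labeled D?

5

[B [B [C [D q]]] | [C [C [C [D true]] & [D q]] & [D ~ [D q]]]]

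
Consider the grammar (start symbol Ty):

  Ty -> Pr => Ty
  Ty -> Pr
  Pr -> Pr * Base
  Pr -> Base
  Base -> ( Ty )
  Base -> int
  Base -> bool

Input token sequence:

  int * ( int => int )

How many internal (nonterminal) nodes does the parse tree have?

11

[Ty [Pr [Pr [Base int]] * [Base ( [Ty [Pr [Base int]] => [Ty [Pr [Base int]]]] )]]]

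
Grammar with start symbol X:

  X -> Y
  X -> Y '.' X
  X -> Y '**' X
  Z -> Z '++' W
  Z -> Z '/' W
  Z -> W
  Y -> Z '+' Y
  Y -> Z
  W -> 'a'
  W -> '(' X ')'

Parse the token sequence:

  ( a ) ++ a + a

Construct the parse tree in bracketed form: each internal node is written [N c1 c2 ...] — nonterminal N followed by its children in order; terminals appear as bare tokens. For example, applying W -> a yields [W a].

X
Y
Z + Y
Z ++ W + Y
W ++ W + Y
( X ) ++ W + Y
( Y ) ++ W + Y
( Z ) ++ W + Y
( W ) ++ W + Y
( a ) ++ W + Y
( a ) ++ a + Y
( a ) ++ a + Z
( a ) ++ a + W
( a ) ++ a + a

[X [Y [Z [Z [W ( [X [Y [Z [W a]]]] )]] ++ [W a]] + [Y [Z [W a]]]]]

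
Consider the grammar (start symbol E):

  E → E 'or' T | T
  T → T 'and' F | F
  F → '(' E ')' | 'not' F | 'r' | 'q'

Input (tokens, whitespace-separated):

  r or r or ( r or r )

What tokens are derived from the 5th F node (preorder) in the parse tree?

r

[E [E [E [T [F r]]] or [T [F r]]] or [T [F ( [E [E [T [F r]]] or [T [F r]]] )]]]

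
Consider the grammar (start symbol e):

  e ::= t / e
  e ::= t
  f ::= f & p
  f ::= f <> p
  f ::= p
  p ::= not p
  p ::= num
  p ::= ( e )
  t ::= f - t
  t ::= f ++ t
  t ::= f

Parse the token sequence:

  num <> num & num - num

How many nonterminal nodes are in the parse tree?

[e [t [f [f [f [p num]] <> [p num]] & [p num]] - [t [f [p num]]]]]

11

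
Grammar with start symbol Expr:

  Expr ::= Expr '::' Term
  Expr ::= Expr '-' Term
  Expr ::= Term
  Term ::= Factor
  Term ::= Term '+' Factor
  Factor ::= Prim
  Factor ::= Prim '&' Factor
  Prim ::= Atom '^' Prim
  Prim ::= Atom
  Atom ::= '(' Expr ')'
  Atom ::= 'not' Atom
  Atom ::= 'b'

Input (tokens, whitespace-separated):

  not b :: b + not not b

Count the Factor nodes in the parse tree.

[Expr [Expr [Term [Factor [Prim [Atom not [Atom b]]]]]] :: [Term [Term [Factor [Prim [Atom b]]]] + [Factor [Prim [Atom not [Atom not [Atom b]]]]]]]

3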